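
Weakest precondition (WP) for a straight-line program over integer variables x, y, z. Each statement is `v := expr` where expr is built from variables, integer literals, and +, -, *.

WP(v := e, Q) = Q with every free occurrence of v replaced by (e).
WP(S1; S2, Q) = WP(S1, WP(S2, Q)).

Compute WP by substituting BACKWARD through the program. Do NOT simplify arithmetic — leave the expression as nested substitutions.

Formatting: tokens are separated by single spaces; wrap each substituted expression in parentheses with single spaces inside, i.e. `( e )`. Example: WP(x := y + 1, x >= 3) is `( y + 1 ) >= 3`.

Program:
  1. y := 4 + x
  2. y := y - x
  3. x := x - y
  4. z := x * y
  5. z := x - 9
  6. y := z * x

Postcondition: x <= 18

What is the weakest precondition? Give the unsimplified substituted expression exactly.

post: x <= 18
stmt 6: y := z * x  -- replace 0 occurrence(s) of y with (z * x)
  => x <= 18
stmt 5: z := x - 9  -- replace 0 occurrence(s) of z with (x - 9)
  => x <= 18
stmt 4: z := x * y  -- replace 0 occurrence(s) of z with (x * y)
  => x <= 18
stmt 3: x := x - y  -- replace 1 occurrence(s) of x with (x - y)
  => ( x - y ) <= 18
stmt 2: y := y - x  -- replace 1 occurrence(s) of y with (y - x)
  => ( x - ( y - x ) ) <= 18
stmt 1: y := 4 + x  -- replace 1 occurrence(s) of y with (4 + x)
  => ( x - ( ( 4 + x ) - x ) ) <= 18

Answer: ( x - ( ( 4 + x ) - x ) ) <= 18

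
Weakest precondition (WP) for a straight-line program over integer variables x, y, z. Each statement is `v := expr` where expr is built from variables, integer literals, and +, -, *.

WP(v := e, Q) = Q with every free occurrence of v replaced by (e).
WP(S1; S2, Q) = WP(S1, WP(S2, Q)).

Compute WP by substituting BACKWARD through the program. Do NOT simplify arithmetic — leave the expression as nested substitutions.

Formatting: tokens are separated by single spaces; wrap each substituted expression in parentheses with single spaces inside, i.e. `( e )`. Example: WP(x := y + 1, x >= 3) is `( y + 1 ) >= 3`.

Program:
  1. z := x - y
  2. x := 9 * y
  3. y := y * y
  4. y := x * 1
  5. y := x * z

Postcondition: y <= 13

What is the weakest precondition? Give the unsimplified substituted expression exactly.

post: y <= 13
stmt 5: y := x * z  -- replace 1 occurrence(s) of y with (x * z)
  => ( x * z ) <= 13
stmt 4: y := x * 1  -- replace 0 occurrence(s) of y with (x * 1)
  => ( x * z ) <= 13
stmt 3: y := y * y  -- replace 0 occurrence(s) of y with (y * y)
  => ( x * z ) <= 13
stmt 2: x := 9 * y  -- replace 1 occurrence(s) of x with (9 * y)
  => ( ( 9 * y ) * z ) <= 13
stmt 1: z := x - y  -- replace 1 occurrence(s) of z with (x - y)
  => ( ( 9 * y ) * ( x - y ) ) <= 13

Answer: ( ( 9 * y ) * ( x - y ) ) <= 13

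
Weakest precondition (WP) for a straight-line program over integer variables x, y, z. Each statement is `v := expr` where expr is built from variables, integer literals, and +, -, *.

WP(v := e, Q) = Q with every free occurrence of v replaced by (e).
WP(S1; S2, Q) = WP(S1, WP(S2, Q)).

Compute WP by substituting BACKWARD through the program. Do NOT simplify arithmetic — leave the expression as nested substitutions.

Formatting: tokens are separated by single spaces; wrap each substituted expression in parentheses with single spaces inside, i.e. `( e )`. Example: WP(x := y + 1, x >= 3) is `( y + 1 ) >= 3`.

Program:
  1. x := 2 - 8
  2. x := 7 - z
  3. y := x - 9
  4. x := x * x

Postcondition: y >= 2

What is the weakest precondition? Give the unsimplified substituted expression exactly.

Answer: ( ( 7 - z ) - 9 ) >= 2

Derivation:
post: y >= 2
stmt 4: x := x * x  -- replace 0 occurrence(s) of x with (x * x)
  => y >= 2
stmt 3: y := x - 9  -- replace 1 occurrence(s) of y with (x - 9)
  => ( x - 9 ) >= 2
stmt 2: x := 7 - z  -- replace 1 occurrence(s) of x with (7 - z)
  => ( ( 7 - z ) - 9 ) >= 2
stmt 1: x := 2 - 8  -- replace 0 occurrence(s) of x with (2 - 8)
  => ( ( 7 - z ) - 9 ) >= 2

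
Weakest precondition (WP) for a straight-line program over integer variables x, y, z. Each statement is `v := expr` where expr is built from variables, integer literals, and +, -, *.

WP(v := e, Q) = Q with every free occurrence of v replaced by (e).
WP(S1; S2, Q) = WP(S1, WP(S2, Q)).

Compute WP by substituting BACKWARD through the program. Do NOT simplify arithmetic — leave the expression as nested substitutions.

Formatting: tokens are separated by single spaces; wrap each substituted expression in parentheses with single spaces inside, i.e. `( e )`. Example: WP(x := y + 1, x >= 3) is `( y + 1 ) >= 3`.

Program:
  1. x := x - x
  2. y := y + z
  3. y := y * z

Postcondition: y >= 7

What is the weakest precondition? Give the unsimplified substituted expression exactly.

Answer: ( ( y + z ) * z ) >= 7

Derivation:
post: y >= 7
stmt 3: y := y * z  -- replace 1 occurrence(s) of y with (y * z)
  => ( y * z ) >= 7
stmt 2: y := y + z  -- replace 1 occurrence(s) of y with (y + z)
  => ( ( y + z ) * z ) >= 7
stmt 1: x := x - x  -- replace 0 occurrence(s) of x with (x - x)
  => ( ( y + z ) * z ) >= 7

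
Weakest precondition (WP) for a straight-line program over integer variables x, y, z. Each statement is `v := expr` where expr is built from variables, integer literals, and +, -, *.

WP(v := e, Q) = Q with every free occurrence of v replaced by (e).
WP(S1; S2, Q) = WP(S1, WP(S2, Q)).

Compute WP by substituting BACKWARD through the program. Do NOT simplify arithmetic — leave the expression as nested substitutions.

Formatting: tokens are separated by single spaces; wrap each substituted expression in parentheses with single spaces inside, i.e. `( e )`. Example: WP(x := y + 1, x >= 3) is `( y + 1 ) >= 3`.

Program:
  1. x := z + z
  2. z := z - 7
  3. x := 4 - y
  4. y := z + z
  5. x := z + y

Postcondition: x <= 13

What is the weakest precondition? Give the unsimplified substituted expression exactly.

Answer: ( ( z - 7 ) + ( ( z - 7 ) + ( z - 7 ) ) ) <= 13

Derivation:
post: x <= 13
stmt 5: x := z + y  -- replace 1 occurrence(s) of x with (z + y)
  => ( z + y ) <= 13
stmt 4: y := z + z  -- replace 1 occurrence(s) of y with (z + z)
  => ( z + ( z + z ) ) <= 13
stmt 3: x := 4 - y  -- replace 0 occurrence(s) of x with (4 - y)
  => ( z + ( z + z ) ) <= 13
stmt 2: z := z - 7  -- replace 3 occurrence(s) of z with (z - 7)
  => ( ( z - 7 ) + ( ( z - 7 ) + ( z - 7 ) ) ) <= 13
stmt 1: x := z + z  -- replace 0 occurrence(s) of x with (z + z)
  => ( ( z - 7 ) + ( ( z - 7 ) + ( z - 7 ) ) ) <= 13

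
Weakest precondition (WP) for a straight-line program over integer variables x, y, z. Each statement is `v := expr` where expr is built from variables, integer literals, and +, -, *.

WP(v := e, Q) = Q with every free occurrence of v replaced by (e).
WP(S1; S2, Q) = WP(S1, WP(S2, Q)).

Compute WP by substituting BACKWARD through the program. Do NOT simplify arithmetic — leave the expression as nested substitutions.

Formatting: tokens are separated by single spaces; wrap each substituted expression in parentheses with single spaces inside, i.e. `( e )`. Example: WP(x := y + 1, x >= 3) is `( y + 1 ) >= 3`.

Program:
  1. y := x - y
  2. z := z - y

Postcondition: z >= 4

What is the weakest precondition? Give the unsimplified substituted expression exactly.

post: z >= 4
stmt 2: z := z - y  -- replace 1 occurrence(s) of z with (z - y)
  => ( z - y ) >= 4
stmt 1: y := x - y  -- replace 1 occurrence(s) of y with (x - y)
  => ( z - ( x - y ) ) >= 4

Answer: ( z - ( x - y ) ) >= 4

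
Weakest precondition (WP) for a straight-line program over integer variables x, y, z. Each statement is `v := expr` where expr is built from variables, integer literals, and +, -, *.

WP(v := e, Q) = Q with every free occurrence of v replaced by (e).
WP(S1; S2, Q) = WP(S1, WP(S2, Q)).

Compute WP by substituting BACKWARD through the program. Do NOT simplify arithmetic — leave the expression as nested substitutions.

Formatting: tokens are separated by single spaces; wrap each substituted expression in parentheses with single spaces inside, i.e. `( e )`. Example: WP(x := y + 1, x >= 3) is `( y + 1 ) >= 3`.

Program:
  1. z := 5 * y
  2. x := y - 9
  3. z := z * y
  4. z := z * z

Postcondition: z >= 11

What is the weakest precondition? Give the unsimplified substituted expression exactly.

post: z >= 11
stmt 4: z := z * z  -- replace 1 occurrence(s) of z with (z * z)
  => ( z * z ) >= 11
stmt 3: z := z * y  -- replace 2 occurrence(s) of z with (z * y)
  => ( ( z * y ) * ( z * y ) ) >= 11
stmt 2: x := y - 9  -- replace 0 occurrence(s) of x with (y - 9)
  => ( ( z * y ) * ( z * y ) ) >= 11
stmt 1: z := 5 * y  -- replace 2 occurrence(s) of z with (5 * y)
  => ( ( ( 5 * y ) * y ) * ( ( 5 * y ) * y ) ) >= 11

Answer: ( ( ( 5 * y ) * y ) * ( ( 5 * y ) * y ) ) >= 11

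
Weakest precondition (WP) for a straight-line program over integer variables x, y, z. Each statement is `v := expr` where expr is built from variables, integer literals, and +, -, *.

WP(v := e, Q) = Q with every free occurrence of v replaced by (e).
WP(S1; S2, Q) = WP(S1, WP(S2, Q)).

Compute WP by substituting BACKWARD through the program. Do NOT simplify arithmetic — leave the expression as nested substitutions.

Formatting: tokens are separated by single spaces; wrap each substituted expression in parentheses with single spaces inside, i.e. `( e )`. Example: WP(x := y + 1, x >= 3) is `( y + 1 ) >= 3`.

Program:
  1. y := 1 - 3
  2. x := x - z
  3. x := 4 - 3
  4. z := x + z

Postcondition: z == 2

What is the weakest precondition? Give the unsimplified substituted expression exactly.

post: z == 2
stmt 4: z := x + z  -- replace 1 occurrence(s) of z with (x + z)
  => ( x + z ) == 2
stmt 3: x := 4 - 3  -- replace 1 occurrence(s) of x with (4 - 3)
  => ( ( 4 - 3 ) + z ) == 2
stmt 2: x := x - z  -- replace 0 occurrence(s) of x with (x - z)
  => ( ( 4 - 3 ) + z ) == 2
stmt 1: y := 1 - 3  -- replace 0 occurrence(s) of y with (1 - 3)
  => ( ( 4 - 3 ) + z ) == 2

Answer: ( ( 4 - 3 ) + z ) == 2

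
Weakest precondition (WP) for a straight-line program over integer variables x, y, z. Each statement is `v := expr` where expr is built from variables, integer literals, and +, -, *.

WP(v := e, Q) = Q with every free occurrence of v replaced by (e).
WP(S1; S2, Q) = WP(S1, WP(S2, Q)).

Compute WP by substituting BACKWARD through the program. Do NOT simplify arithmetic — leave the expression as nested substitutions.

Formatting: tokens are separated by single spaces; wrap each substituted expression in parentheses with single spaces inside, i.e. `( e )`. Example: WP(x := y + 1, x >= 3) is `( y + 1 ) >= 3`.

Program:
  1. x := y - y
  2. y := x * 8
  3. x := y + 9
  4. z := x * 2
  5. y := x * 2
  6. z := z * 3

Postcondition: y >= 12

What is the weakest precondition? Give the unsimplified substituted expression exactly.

Answer: ( ( ( ( y - y ) * 8 ) + 9 ) * 2 ) >= 12

Derivation:
post: y >= 12
stmt 6: z := z * 3  -- replace 0 occurrence(s) of z with (z * 3)
  => y >= 12
stmt 5: y := x * 2  -- replace 1 occurrence(s) of y with (x * 2)
  => ( x * 2 ) >= 12
stmt 4: z := x * 2  -- replace 0 occurrence(s) of z with (x * 2)
  => ( x * 2 ) >= 12
stmt 3: x := y + 9  -- replace 1 occurrence(s) of x with (y + 9)
  => ( ( y + 9 ) * 2 ) >= 12
stmt 2: y := x * 8  -- replace 1 occurrence(s) of y with (x * 8)
  => ( ( ( x * 8 ) + 9 ) * 2 ) >= 12
stmt 1: x := y - y  -- replace 1 occurrence(s) of x with (y - y)
  => ( ( ( ( y - y ) * 8 ) + 9 ) * 2 ) >= 12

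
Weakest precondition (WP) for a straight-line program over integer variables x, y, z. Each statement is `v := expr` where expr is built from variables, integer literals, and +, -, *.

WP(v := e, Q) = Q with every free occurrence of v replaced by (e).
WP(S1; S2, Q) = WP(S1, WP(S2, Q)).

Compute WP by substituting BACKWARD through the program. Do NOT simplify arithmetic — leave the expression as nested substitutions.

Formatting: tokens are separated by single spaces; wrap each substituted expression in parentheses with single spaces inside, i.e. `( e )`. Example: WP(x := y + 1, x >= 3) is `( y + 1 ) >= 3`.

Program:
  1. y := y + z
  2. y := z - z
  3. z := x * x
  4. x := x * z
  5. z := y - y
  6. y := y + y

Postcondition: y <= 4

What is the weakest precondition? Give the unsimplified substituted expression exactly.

Answer: ( ( z - z ) + ( z - z ) ) <= 4

Derivation:
post: y <= 4
stmt 6: y := y + y  -- replace 1 occurrence(s) of y with (y + y)
  => ( y + y ) <= 4
stmt 5: z := y - y  -- replace 0 occurrence(s) of z with (y - y)
  => ( y + y ) <= 4
stmt 4: x := x * z  -- replace 0 occurrence(s) of x with (x * z)
  => ( y + y ) <= 4
stmt 3: z := x * x  -- replace 0 occurrence(s) of z with (x * x)
  => ( y + y ) <= 4
stmt 2: y := z - z  -- replace 2 occurrence(s) of y with (z - z)
  => ( ( z - z ) + ( z - z ) ) <= 4
stmt 1: y := y + z  -- replace 0 occurrence(s) of y with (y + z)
  => ( ( z - z ) + ( z - z ) ) <= 4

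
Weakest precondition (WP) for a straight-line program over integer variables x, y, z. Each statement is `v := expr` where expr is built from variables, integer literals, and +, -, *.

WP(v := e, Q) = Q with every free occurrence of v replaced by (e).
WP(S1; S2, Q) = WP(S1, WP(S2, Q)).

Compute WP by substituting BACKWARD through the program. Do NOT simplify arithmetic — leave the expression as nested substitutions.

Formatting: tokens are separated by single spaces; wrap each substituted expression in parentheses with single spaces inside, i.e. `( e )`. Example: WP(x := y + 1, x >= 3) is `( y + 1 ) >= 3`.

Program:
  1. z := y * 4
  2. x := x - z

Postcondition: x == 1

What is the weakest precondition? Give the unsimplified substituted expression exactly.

Answer: ( x - ( y * 4 ) ) == 1

Derivation:
post: x == 1
stmt 2: x := x - z  -- replace 1 occurrence(s) of x with (x - z)
  => ( x - z ) == 1
stmt 1: z := y * 4  -- replace 1 occurrence(s) of z with (y * 4)
  => ( x - ( y * 4 ) ) == 1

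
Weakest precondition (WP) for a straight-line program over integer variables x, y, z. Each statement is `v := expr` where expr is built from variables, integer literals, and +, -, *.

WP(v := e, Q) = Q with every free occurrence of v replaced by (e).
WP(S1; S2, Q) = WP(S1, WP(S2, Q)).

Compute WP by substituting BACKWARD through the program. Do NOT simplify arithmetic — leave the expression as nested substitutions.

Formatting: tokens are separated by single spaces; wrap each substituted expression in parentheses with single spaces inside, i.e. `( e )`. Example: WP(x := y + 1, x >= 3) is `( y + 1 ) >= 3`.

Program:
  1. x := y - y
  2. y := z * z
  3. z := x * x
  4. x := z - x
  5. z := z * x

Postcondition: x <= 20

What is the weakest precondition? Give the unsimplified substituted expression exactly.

Answer: ( ( ( y - y ) * ( y - y ) ) - ( y - y ) ) <= 20

Derivation:
post: x <= 20
stmt 5: z := z * x  -- replace 0 occurrence(s) of z with (z * x)
  => x <= 20
stmt 4: x := z - x  -- replace 1 occurrence(s) of x with (z - x)
  => ( z - x ) <= 20
stmt 3: z := x * x  -- replace 1 occurrence(s) of z with (x * x)
  => ( ( x * x ) - x ) <= 20
stmt 2: y := z * z  -- replace 0 occurrence(s) of y with (z * z)
  => ( ( x * x ) - x ) <= 20
stmt 1: x := y - y  -- replace 3 occurrence(s) of x with (y - y)
  => ( ( ( y - y ) * ( y - y ) ) - ( y - y ) ) <= 20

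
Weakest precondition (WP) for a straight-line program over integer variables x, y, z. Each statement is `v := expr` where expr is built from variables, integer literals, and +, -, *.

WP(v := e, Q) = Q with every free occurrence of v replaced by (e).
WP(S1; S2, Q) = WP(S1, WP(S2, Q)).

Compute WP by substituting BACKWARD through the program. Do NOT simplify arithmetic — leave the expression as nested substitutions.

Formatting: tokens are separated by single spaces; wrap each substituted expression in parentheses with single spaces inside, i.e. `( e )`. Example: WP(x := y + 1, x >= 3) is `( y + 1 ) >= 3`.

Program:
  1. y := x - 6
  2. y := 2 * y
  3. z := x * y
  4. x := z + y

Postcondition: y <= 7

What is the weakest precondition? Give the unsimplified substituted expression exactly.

Answer: ( 2 * ( x - 6 ) ) <= 7

Derivation:
post: y <= 7
stmt 4: x := z + y  -- replace 0 occurrence(s) of x with (z + y)
  => y <= 7
stmt 3: z := x * y  -- replace 0 occurrence(s) of z with (x * y)
  => y <= 7
stmt 2: y := 2 * y  -- replace 1 occurrence(s) of y with (2 * y)
  => ( 2 * y ) <= 7
stmt 1: y := x - 6  -- replace 1 occurrence(s) of y with (x - 6)
  => ( 2 * ( x - 6 ) ) <= 7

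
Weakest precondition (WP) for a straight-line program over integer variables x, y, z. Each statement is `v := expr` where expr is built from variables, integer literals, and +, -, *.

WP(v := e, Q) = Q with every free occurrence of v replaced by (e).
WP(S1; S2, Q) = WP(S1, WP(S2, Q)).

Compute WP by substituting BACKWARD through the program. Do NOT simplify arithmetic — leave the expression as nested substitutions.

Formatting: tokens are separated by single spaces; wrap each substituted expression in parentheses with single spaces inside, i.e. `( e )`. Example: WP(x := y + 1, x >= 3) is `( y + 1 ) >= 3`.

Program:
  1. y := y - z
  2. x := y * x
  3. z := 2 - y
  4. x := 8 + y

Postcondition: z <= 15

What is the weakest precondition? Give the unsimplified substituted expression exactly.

post: z <= 15
stmt 4: x := 8 + y  -- replace 0 occurrence(s) of x with (8 + y)
  => z <= 15
stmt 3: z := 2 - y  -- replace 1 occurrence(s) of z with (2 - y)
  => ( 2 - y ) <= 15
stmt 2: x := y * x  -- replace 0 occurrence(s) of x with (y * x)
  => ( 2 - y ) <= 15
stmt 1: y := y - z  -- replace 1 occurrence(s) of y with (y - z)
  => ( 2 - ( y - z ) ) <= 15

Answer: ( 2 - ( y - z ) ) <= 15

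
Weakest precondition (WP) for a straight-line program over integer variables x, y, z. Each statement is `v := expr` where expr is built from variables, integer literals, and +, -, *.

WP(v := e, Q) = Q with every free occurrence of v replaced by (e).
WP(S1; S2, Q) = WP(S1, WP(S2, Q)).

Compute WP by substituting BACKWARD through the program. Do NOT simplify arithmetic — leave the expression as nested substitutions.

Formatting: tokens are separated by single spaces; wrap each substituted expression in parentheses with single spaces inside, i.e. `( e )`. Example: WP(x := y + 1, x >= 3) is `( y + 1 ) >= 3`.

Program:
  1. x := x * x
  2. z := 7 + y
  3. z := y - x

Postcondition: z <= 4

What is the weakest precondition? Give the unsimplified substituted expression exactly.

Answer: ( y - ( x * x ) ) <= 4

Derivation:
post: z <= 4
stmt 3: z := y - x  -- replace 1 occurrence(s) of z with (y - x)
  => ( y - x ) <= 4
stmt 2: z := 7 + y  -- replace 0 occurrence(s) of z with (7 + y)
  => ( y - x ) <= 4
stmt 1: x := x * x  -- replace 1 occurrence(s) of x with (x * x)
  => ( y - ( x * x ) ) <= 4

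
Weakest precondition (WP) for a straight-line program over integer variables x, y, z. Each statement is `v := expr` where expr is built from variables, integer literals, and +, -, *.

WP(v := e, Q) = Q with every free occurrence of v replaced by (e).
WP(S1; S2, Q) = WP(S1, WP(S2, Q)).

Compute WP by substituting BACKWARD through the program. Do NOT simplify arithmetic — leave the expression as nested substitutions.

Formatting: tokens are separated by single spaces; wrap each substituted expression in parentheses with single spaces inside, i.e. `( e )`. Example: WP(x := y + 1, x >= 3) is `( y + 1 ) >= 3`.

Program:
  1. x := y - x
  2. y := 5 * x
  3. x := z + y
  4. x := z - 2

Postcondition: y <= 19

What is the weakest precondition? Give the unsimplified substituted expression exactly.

Answer: ( 5 * ( y - x ) ) <= 19

Derivation:
post: y <= 19
stmt 4: x := z - 2  -- replace 0 occurrence(s) of x with (z - 2)
  => y <= 19
stmt 3: x := z + y  -- replace 0 occurrence(s) of x with (z + y)
  => y <= 19
stmt 2: y := 5 * x  -- replace 1 occurrence(s) of y with (5 * x)
  => ( 5 * x ) <= 19
stmt 1: x := y - x  -- replace 1 occurrence(s) of x with (y - x)
  => ( 5 * ( y - x ) ) <= 19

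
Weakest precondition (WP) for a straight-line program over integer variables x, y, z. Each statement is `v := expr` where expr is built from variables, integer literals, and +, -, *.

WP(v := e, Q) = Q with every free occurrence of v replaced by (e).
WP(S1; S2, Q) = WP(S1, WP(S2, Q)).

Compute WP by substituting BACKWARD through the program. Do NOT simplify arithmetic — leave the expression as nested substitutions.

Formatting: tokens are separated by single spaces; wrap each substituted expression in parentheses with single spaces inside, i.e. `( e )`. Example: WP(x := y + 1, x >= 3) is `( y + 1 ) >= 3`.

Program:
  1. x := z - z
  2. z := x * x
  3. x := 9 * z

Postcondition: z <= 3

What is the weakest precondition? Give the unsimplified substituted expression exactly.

post: z <= 3
stmt 3: x := 9 * z  -- replace 0 occurrence(s) of x with (9 * z)
  => z <= 3
stmt 2: z := x * x  -- replace 1 occurrence(s) of z with (x * x)
  => ( x * x ) <= 3
stmt 1: x := z - z  -- replace 2 occurrence(s) of x with (z - z)
  => ( ( z - z ) * ( z - z ) ) <= 3

Answer: ( ( z - z ) * ( z - z ) ) <= 3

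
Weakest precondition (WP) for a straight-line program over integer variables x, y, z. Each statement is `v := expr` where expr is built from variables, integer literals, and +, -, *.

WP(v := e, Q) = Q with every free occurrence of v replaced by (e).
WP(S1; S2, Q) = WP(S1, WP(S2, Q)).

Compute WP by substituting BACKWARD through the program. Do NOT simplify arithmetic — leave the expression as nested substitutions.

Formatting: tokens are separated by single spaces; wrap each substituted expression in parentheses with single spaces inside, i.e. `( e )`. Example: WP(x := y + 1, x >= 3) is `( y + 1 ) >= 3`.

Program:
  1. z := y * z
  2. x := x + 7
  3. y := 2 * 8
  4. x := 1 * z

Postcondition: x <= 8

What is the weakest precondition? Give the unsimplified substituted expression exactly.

Answer: ( 1 * ( y * z ) ) <= 8

Derivation:
post: x <= 8
stmt 4: x := 1 * z  -- replace 1 occurrence(s) of x with (1 * z)
  => ( 1 * z ) <= 8
stmt 3: y := 2 * 8  -- replace 0 occurrence(s) of y with (2 * 8)
  => ( 1 * z ) <= 8
stmt 2: x := x + 7  -- replace 0 occurrence(s) of x with (x + 7)
  => ( 1 * z ) <= 8
stmt 1: z := y * z  -- replace 1 occurrence(s) of z with (y * z)
  => ( 1 * ( y * z ) ) <= 8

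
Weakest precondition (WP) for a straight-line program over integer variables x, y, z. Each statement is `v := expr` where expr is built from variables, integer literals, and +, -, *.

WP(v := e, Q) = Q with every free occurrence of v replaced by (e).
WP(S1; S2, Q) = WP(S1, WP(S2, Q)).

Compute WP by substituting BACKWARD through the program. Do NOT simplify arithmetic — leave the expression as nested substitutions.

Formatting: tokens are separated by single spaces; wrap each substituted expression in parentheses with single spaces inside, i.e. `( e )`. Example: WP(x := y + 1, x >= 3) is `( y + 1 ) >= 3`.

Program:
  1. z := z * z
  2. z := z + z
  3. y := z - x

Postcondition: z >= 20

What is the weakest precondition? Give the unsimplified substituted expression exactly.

post: z >= 20
stmt 3: y := z - x  -- replace 0 occurrence(s) of y with (z - x)
  => z >= 20
stmt 2: z := z + z  -- replace 1 occurrence(s) of z with (z + z)
  => ( z + z ) >= 20
stmt 1: z := z * z  -- replace 2 occurrence(s) of z with (z * z)
  => ( ( z * z ) + ( z * z ) ) >= 20

Answer: ( ( z * z ) + ( z * z ) ) >= 20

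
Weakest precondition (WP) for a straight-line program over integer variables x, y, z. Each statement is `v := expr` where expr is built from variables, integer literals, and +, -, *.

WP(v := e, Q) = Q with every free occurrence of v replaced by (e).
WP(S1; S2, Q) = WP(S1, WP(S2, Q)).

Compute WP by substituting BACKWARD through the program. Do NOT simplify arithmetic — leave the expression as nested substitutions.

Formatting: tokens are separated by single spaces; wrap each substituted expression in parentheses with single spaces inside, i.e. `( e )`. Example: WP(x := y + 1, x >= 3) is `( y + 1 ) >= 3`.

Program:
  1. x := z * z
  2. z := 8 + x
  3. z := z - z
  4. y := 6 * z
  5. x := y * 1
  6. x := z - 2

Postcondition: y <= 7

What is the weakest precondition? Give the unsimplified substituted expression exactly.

post: y <= 7
stmt 6: x := z - 2  -- replace 0 occurrence(s) of x with (z - 2)
  => y <= 7
stmt 5: x := y * 1  -- replace 0 occurrence(s) of x with (y * 1)
  => y <= 7
stmt 4: y := 6 * z  -- replace 1 occurrence(s) of y with (6 * z)
  => ( 6 * z ) <= 7
stmt 3: z := z - z  -- replace 1 occurrence(s) of z with (z - z)
  => ( 6 * ( z - z ) ) <= 7
stmt 2: z := 8 + x  -- replace 2 occurrence(s) of z with (8 + x)
  => ( 6 * ( ( 8 + x ) - ( 8 + x ) ) ) <= 7
stmt 1: x := z * z  -- replace 2 occurrence(s) of x with (z * z)
  => ( 6 * ( ( 8 + ( z * z ) ) - ( 8 + ( z * z ) ) ) ) <= 7

Answer: ( 6 * ( ( 8 + ( z * z ) ) - ( 8 + ( z * z ) ) ) ) <= 7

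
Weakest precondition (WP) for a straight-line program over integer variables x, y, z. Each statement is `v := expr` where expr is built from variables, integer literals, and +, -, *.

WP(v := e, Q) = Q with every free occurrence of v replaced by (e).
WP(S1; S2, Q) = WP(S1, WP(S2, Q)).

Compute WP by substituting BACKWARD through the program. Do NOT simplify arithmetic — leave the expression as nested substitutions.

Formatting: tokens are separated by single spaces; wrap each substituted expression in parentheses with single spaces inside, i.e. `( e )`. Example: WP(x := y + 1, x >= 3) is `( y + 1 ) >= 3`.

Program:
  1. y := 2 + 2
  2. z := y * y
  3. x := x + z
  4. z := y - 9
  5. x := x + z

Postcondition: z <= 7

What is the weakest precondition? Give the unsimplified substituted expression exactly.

Answer: ( ( 2 + 2 ) - 9 ) <= 7

Derivation:
post: z <= 7
stmt 5: x := x + z  -- replace 0 occurrence(s) of x with (x + z)
  => z <= 7
stmt 4: z := y - 9  -- replace 1 occurrence(s) of z with (y - 9)
  => ( y - 9 ) <= 7
stmt 3: x := x + z  -- replace 0 occurrence(s) of x with (x + z)
  => ( y - 9 ) <= 7
stmt 2: z := y * y  -- replace 0 occurrence(s) of z with (y * y)
  => ( y - 9 ) <= 7
stmt 1: y := 2 + 2  -- replace 1 occurrence(s) of y with (2 + 2)
  => ( ( 2 + 2 ) - 9 ) <= 7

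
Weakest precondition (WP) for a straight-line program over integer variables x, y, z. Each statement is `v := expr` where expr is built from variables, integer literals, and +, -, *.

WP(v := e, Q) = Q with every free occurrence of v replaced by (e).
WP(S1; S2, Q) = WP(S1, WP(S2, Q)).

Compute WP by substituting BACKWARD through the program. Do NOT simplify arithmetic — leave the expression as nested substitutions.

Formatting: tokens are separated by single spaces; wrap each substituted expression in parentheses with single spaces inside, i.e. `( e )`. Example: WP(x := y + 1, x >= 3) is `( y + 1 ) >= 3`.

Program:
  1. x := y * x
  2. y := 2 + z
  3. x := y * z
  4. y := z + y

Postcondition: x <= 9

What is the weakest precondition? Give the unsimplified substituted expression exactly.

Answer: ( ( 2 + z ) * z ) <= 9

Derivation:
post: x <= 9
stmt 4: y := z + y  -- replace 0 occurrence(s) of y with (z + y)
  => x <= 9
stmt 3: x := y * z  -- replace 1 occurrence(s) of x with (y * z)
  => ( y * z ) <= 9
stmt 2: y := 2 + z  -- replace 1 occurrence(s) of y with (2 + z)
  => ( ( 2 + z ) * z ) <= 9
stmt 1: x := y * x  -- replace 0 occurrence(s) of x with (y * x)
  => ( ( 2 + z ) * z ) <= 9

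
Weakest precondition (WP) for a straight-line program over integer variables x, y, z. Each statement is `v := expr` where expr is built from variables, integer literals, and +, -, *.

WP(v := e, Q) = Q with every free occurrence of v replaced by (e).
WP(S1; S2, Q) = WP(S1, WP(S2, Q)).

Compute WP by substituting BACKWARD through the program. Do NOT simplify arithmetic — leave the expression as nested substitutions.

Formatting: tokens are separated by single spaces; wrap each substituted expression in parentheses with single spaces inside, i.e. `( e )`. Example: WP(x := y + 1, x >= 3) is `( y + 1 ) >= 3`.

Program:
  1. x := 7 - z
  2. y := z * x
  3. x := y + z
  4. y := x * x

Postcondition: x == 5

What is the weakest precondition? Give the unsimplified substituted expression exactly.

post: x == 5
stmt 4: y := x * x  -- replace 0 occurrence(s) of y with (x * x)
  => x == 5
stmt 3: x := y + z  -- replace 1 occurrence(s) of x with (y + z)
  => ( y + z ) == 5
stmt 2: y := z * x  -- replace 1 occurrence(s) of y with (z * x)
  => ( ( z * x ) + z ) == 5
stmt 1: x := 7 - z  -- replace 1 occurrence(s) of x with (7 - z)
  => ( ( z * ( 7 - z ) ) + z ) == 5

Answer: ( ( z * ( 7 - z ) ) + z ) == 5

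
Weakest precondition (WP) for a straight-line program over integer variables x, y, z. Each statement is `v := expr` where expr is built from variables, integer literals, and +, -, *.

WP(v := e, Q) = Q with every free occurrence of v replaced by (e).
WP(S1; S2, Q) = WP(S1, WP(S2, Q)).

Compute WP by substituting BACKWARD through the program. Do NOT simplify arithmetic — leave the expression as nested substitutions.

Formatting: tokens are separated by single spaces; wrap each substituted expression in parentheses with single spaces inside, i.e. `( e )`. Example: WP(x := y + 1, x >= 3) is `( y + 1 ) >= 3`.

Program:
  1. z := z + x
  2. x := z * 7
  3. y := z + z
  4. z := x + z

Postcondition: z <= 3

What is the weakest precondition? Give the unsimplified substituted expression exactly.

post: z <= 3
stmt 4: z := x + z  -- replace 1 occurrence(s) of z with (x + z)
  => ( x + z ) <= 3
stmt 3: y := z + z  -- replace 0 occurrence(s) of y with (z + z)
  => ( x + z ) <= 3
stmt 2: x := z * 7  -- replace 1 occurrence(s) of x with (z * 7)
  => ( ( z * 7 ) + z ) <= 3
stmt 1: z := z + x  -- replace 2 occurrence(s) of z with (z + x)
  => ( ( ( z + x ) * 7 ) + ( z + x ) ) <= 3

Answer: ( ( ( z + x ) * 7 ) + ( z + x ) ) <= 3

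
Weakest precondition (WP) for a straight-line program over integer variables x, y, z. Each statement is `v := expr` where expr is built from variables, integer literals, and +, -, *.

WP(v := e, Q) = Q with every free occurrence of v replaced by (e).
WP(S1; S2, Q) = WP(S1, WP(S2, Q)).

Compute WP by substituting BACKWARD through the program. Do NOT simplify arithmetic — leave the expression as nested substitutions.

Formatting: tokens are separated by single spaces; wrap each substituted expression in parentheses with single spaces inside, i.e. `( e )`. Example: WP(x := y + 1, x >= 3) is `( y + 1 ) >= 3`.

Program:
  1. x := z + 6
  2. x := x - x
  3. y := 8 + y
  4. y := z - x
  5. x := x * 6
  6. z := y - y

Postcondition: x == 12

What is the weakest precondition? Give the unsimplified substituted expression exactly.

post: x == 12
stmt 6: z := y - y  -- replace 0 occurrence(s) of z with (y - y)
  => x == 12
stmt 5: x := x * 6  -- replace 1 occurrence(s) of x with (x * 6)
  => ( x * 6 ) == 12
stmt 4: y := z - x  -- replace 0 occurrence(s) of y with (z - x)
  => ( x * 6 ) == 12
stmt 3: y := 8 + y  -- replace 0 occurrence(s) of y with (8 + y)
  => ( x * 6 ) == 12
stmt 2: x := x - x  -- replace 1 occurrence(s) of x with (x - x)
  => ( ( x - x ) * 6 ) == 12
stmt 1: x := z + 6  -- replace 2 occurrence(s) of x with (z + 6)
  => ( ( ( z + 6 ) - ( z + 6 ) ) * 6 ) == 12

Answer: ( ( ( z + 6 ) - ( z + 6 ) ) * 6 ) == 12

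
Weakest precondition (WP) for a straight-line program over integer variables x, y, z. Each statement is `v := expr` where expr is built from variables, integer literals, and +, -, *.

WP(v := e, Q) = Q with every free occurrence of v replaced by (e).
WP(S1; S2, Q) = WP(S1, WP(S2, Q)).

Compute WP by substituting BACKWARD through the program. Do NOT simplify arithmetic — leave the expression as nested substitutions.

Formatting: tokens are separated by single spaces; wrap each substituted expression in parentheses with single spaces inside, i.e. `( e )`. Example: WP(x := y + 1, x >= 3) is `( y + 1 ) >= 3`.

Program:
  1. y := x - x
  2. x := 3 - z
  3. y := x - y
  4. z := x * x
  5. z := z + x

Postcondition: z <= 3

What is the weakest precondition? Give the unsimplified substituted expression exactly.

Answer: ( ( ( 3 - z ) * ( 3 - z ) ) + ( 3 - z ) ) <= 3

Derivation:
post: z <= 3
stmt 5: z := z + x  -- replace 1 occurrence(s) of z with (z + x)
  => ( z + x ) <= 3
stmt 4: z := x * x  -- replace 1 occurrence(s) of z with (x * x)
  => ( ( x * x ) + x ) <= 3
stmt 3: y := x - y  -- replace 0 occurrence(s) of y with (x - y)
  => ( ( x * x ) + x ) <= 3
stmt 2: x := 3 - z  -- replace 3 occurrence(s) of x with (3 - z)
  => ( ( ( 3 - z ) * ( 3 - z ) ) + ( 3 - z ) ) <= 3
stmt 1: y := x - x  -- replace 0 occurrence(s) of y with (x - x)
  => ( ( ( 3 - z ) * ( 3 - z ) ) + ( 3 - z ) ) <= 3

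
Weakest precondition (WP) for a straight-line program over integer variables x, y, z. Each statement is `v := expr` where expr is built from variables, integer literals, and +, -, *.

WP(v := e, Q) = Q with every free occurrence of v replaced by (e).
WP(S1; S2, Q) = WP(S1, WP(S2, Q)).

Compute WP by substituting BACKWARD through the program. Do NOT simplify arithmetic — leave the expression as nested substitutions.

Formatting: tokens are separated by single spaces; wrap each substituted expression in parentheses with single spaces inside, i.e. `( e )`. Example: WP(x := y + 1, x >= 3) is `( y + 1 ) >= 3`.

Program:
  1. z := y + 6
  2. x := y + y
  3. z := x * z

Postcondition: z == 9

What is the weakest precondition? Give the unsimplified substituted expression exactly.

Answer: ( ( y + y ) * ( y + 6 ) ) == 9

Derivation:
post: z == 9
stmt 3: z := x * z  -- replace 1 occurrence(s) of z with (x * z)
  => ( x * z ) == 9
stmt 2: x := y + y  -- replace 1 occurrence(s) of x with (y + y)
  => ( ( y + y ) * z ) == 9
stmt 1: z := y + 6  -- replace 1 occurrence(s) of z with (y + 6)
  => ( ( y + y ) * ( y + 6 ) ) == 9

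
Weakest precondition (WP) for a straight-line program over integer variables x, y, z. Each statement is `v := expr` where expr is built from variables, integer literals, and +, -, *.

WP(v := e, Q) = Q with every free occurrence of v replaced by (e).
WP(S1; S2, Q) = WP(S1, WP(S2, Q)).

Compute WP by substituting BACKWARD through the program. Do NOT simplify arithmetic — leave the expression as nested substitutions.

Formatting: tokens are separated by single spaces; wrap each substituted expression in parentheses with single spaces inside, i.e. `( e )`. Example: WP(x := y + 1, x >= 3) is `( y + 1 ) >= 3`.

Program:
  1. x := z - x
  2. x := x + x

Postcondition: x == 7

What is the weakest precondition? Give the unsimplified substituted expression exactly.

post: x == 7
stmt 2: x := x + x  -- replace 1 occurrence(s) of x with (x + x)
  => ( x + x ) == 7
stmt 1: x := z - x  -- replace 2 occurrence(s) of x with (z - x)
  => ( ( z - x ) + ( z - x ) ) == 7

Answer: ( ( z - x ) + ( z - x ) ) == 7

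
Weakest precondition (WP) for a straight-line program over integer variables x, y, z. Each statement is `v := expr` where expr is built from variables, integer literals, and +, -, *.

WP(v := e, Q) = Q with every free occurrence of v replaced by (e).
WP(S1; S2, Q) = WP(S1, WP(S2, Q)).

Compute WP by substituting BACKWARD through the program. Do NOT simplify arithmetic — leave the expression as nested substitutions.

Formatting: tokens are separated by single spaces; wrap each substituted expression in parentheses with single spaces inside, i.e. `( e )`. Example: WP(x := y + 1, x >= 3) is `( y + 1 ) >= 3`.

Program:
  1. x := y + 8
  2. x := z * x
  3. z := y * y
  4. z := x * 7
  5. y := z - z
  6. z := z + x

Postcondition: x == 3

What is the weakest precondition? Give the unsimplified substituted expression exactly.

post: x == 3
stmt 6: z := z + x  -- replace 0 occurrence(s) of z with (z + x)
  => x == 3
stmt 5: y := z - z  -- replace 0 occurrence(s) of y with (z - z)
  => x == 3
stmt 4: z := x * 7  -- replace 0 occurrence(s) of z with (x * 7)
  => x == 3
stmt 3: z := y * y  -- replace 0 occurrence(s) of z with (y * y)
  => x == 3
stmt 2: x := z * x  -- replace 1 occurrence(s) of x with (z * x)
  => ( z * x ) == 3
stmt 1: x := y + 8  -- replace 1 occurrence(s) of x with (y + 8)
  => ( z * ( y + 8 ) ) == 3

Answer: ( z * ( y + 8 ) ) == 3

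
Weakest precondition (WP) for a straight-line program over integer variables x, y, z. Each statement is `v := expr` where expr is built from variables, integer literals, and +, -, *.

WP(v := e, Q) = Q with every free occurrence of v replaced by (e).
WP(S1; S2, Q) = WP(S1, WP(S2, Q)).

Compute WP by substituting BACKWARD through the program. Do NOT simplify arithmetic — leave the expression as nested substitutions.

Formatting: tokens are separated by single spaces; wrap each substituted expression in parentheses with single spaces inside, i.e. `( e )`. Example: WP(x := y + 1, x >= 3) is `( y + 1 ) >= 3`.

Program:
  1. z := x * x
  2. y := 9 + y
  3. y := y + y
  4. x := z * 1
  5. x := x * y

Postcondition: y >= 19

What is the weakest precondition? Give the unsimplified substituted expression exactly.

Answer: ( ( 9 + y ) + ( 9 + y ) ) >= 19

Derivation:
post: y >= 19
stmt 5: x := x * y  -- replace 0 occurrence(s) of x with (x * y)
  => y >= 19
stmt 4: x := z * 1  -- replace 0 occurrence(s) of x with (z * 1)
  => y >= 19
stmt 3: y := y + y  -- replace 1 occurrence(s) of y with (y + y)
  => ( y + y ) >= 19
stmt 2: y := 9 + y  -- replace 2 occurrence(s) of y with (9 + y)
  => ( ( 9 + y ) + ( 9 + y ) ) >= 19
stmt 1: z := x * x  -- replace 0 occurrence(s) of z with (x * x)
  => ( ( 9 + y ) + ( 9 + y ) ) >= 19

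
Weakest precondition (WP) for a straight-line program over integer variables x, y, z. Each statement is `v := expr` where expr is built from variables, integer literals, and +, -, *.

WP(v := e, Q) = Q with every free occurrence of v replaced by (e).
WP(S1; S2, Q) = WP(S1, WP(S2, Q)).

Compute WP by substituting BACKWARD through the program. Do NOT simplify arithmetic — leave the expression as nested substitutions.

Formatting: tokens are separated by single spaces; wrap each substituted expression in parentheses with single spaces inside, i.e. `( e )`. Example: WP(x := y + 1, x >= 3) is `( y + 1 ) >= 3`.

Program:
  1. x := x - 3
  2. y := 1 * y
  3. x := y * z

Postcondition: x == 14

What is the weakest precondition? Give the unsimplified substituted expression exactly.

Answer: ( ( 1 * y ) * z ) == 14

Derivation:
post: x == 14
stmt 3: x := y * z  -- replace 1 occurrence(s) of x with (y * z)
  => ( y * z ) == 14
stmt 2: y := 1 * y  -- replace 1 occurrence(s) of y with (1 * y)
  => ( ( 1 * y ) * z ) == 14
stmt 1: x := x - 3  -- replace 0 occurrence(s) of x with (x - 3)
  => ( ( 1 * y ) * z ) == 14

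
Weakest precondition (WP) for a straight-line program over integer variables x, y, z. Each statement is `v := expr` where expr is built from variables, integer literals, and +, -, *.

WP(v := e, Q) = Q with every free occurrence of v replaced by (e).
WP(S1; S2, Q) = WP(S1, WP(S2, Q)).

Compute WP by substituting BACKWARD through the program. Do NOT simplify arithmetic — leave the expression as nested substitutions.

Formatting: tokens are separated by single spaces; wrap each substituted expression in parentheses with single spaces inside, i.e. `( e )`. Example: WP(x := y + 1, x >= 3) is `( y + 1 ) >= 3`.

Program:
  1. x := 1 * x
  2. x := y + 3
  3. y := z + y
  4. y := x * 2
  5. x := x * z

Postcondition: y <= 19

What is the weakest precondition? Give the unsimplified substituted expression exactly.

post: y <= 19
stmt 5: x := x * z  -- replace 0 occurrence(s) of x with (x * z)
  => y <= 19
stmt 4: y := x * 2  -- replace 1 occurrence(s) of y with (x * 2)
  => ( x * 2 ) <= 19
stmt 3: y := z + y  -- replace 0 occurrence(s) of y with (z + y)
  => ( x * 2 ) <= 19
stmt 2: x := y + 3  -- replace 1 occurrence(s) of x with (y + 3)
  => ( ( y + 3 ) * 2 ) <= 19
stmt 1: x := 1 * x  -- replace 0 occurrence(s) of x with (1 * x)
  => ( ( y + 3 ) * 2 ) <= 19

Answer: ( ( y + 3 ) * 2 ) <= 19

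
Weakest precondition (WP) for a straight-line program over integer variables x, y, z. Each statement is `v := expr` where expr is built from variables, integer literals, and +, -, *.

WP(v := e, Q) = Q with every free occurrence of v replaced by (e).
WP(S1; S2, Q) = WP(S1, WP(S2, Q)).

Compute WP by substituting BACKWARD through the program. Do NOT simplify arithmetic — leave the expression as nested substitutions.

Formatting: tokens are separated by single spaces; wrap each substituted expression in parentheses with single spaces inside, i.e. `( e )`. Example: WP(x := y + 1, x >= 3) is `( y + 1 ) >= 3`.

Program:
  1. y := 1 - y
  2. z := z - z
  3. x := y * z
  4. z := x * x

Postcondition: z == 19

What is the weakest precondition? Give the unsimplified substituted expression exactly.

post: z == 19
stmt 4: z := x * x  -- replace 1 occurrence(s) of z with (x * x)
  => ( x * x ) == 19
stmt 3: x := y * z  -- replace 2 occurrence(s) of x with (y * z)
  => ( ( y * z ) * ( y * z ) ) == 19
stmt 2: z := z - z  -- replace 2 occurrence(s) of z with (z - z)
  => ( ( y * ( z - z ) ) * ( y * ( z - z ) ) ) == 19
stmt 1: y := 1 - y  -- replace 2 occurrence(s) of y with (1 - y)
  => ( ( ( 1 - y ) * ( z - z ) ) * ( ( 1 - y ) * ( z - z ) ) ) == 19

Answer: ( ( ( 1 - y ) * ( z - z ) ) * ( ( 1 - y ) * ( z - z ) ) ) == 19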